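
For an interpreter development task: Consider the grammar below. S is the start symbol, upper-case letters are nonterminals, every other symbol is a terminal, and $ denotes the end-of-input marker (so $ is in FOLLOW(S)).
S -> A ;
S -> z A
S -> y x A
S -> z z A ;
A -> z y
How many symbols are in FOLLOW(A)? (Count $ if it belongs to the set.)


S is the start symbol and does not occur in any rule body, so FOLLOW(S) = {$}.
Examining every occurrence of A in a rule body:
  S -> A ; : A is followed by terminal ';' -> add ';'
  S -> z A : A is at the right end -> add FOLLOW(S) = {$}
  S -> y x A : A is at the right end -> add FOLLOW(S) = {$} (already in the set)
  S -> z z A ; : A is followed by terminal ';' -> add ';' (already in the set)
  A -> z y : A does not occur in the body -> contributes nothing
FOLLOW(A) = {;, $}
Count: 2

2


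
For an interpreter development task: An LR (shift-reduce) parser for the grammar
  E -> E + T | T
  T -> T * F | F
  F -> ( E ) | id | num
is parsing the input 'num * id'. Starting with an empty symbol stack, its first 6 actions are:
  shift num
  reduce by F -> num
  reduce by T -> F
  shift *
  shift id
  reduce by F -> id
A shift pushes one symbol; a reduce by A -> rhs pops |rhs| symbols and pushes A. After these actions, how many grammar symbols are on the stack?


Tracking the symbol stack through each action:
  Action 1: shift 'num' : push -> stack = [num] (size 1)
  Action 2: reduce by F -> num : pop 1, push F -> stack = [F] (size 1)
  Action 3: reduce by T -> F : pop 1, push T -> stack = [T] (size 1)
  Action 4: shift '*' : push -> stack = [T, *] (size 2)
  Action 5: shift 'id' : push -> stack = [T, *, id] (size 3)
  Action 6: reduce by F -> id : pop 1, push F -> stack = [T, *, F] (size 3)
Final stack size: 3

3


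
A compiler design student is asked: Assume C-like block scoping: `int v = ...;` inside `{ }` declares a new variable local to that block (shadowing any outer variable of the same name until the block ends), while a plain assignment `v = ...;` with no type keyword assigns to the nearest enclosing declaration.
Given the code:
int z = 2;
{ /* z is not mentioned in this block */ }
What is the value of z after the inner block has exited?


Analyzing scoping rules:
Outer scope: declares z = 2
Inner block: z is neither redeclared nor assigned -> unchanged
After the block -> 2
Result: 2

2


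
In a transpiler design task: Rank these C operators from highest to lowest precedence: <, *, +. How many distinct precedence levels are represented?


Looking up precedence for each operator:
  < -> precedence 4
  * -> precedence 6
  + -> precedence 5
Sorted highest to lowest: *, +, <
Distinct precedence values: [6, 5, 4]
Number of distinct levels: 3

3


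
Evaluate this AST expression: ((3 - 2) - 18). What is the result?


Expression: ((3 - 2) - 18)
Evaluating step by step:
  3 - 2 = 1
  1 - 18 = -17
Result: -17

-17


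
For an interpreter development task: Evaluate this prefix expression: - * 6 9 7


Parsing prefix expression: - * 6 9 7
Step 1: Innermost operation '* 6 9'
  6 * 9 = 54
Step 2: Outer operation '- [54] 7'
  54 - 7 = 47

47


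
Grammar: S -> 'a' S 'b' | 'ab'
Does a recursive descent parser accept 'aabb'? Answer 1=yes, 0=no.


Grammar accepts strings of the form a^n b^n (n >= 1)
Word: 'aabb'
Counting: 2 a's and 2 b's
Check: 2 == 2? Yes
Derivation (S -> aSb applied 1 time(s), then S -> ab): S => aSb => aabb
Accepted

1


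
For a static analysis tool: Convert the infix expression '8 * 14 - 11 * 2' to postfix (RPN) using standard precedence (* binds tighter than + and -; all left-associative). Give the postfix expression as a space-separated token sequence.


Applying the shunting-yard algorithm:
  Operand 8 -> output
  Push '*' onto operator stack -> op-stack: [*]
  Operand 14 -> output
  See '-' (prec 1); top '*' (prec 2) >= it -> pop '*' to output
  Push '-' onto operator stack -> op-stack: [-]
  Operand 11 -> output
  Push '*' onto operator stack -> op-stack: [-, *]
  Operand 2 -> output
  End of input: pop '*' to output
  End of input: pop '-' to output
Postfix result: 8 14 * 11 2 * -

8 14 * 11 2 * -


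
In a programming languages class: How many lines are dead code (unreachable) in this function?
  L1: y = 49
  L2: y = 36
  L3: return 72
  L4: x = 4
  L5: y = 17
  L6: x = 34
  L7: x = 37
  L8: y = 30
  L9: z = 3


Analyzing control flow:
  L1: reachable (before return)
  L2: reachable (before return)
  L3: reachable (return statement)
  L4: DEAD (after return at L3)
  L5: DEAD (after return at L3)
  L6: DEAD (after return at L3)
  L7: DEAD (after return at L3)
  L8: DEAD (after return at L3)
  L9: DEAD (after return at L3)
Return at L3, total lines = 9
Dead lines: L4 through L9
Count: 6

6


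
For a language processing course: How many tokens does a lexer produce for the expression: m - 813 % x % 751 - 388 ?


Scanning 'm - 813 % x % 751 - 388'
Token 1: 'm' -> identifier
Token 2: '-' -> operator
Token 3: '813' -> integer_literal
Token 4: '%' -> operator
Token 5: 'x' -> identifier
Token 6: '%' -> operator
Token 7: '751' -> integer_literal
Token 8: '-' -> operator
Token 9: '388' -> integer_literal
Total tokens: 9

9


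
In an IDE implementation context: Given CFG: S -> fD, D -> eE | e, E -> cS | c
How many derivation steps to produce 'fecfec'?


Grammar: S -> fD, D -> eE | e, E -> cS | c
Deriving 'fecfec':
Step 1: S -> fD => fD
Step 2: D -> eE => feE
Step 3: E -> cS => fecS
Step 4: S -> fD => fecfD
Step 5: D -> eE => fecfeE
Step 6: E -> c => fecfec
Total derivation steps: 6

6


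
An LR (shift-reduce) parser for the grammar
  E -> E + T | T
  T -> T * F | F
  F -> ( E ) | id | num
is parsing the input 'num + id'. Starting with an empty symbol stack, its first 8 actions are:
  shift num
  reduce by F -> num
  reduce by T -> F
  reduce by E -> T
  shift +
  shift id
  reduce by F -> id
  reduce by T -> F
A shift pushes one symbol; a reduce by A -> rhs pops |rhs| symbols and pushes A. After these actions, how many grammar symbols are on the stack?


Tracking the symbol stack through each action:
  Action 1: shift 'num' : push -> stack = [num] (size 1)
  Action 2: reduce by F -> num : pop 1, push F -> stack = [F] (size 1)
  Action 3: reduce by T -> F : pop 1, push T -> stack = [T] (size 1)
  Action 4: reduce by E -> T : pop 1, push E -> stack = [E] (size 1)
  Action 5: shift '+' : push -> stack = [E, +] (size 2)
  Action 6: shift 'id' : push -> stack = [E, +, id] (size 3)
  Action 7: reduce by F -> id : pop 1, push F -> stack = [E, +, F] (size 3)
  Action 8: reduce by T -> F : pop 1, push T -> stack = [E, +, T] (size 3)
Final stack size: 3

3


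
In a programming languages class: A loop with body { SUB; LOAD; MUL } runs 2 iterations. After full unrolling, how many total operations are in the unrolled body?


Loop body operations: SUB, LOAD, MUL (3 ops per iteration)
Unrolling 2 iterations:
  Iteration 1: SUB, LOAD, MUL (3 ops)
  Iteration 2: SUB, LOAD, MUL (3 ops)
Total: 2 iterations * 3 ops/iter = 6 operations

6


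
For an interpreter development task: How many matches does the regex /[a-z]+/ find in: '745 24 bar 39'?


Pattern: /[a-z]+/ (identifiers)
Input: '745 24 bar 39'
Scanning for matches:
  Match 1: 'bar'
Total matches: 1

1


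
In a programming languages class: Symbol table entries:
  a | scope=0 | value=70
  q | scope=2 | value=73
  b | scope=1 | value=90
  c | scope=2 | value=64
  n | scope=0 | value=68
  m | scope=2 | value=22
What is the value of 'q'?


Searching symbol table for 'q':
  a | scope=0 | value=70
  q | scope=2 | value=73 <- MATCH
  b | scope=1 | value=90
  c | scope=2 | value=64
  n | scope=0 | value=68
  m | scope=2 | value=22
Found 'q' at scope 2 with value 73

73


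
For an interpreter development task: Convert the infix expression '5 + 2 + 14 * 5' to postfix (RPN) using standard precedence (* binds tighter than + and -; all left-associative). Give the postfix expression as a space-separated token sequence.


Applying the shunting-yard algorithm:
  Operand 5 -> output
  Push '+' onto operator stack -> op-stack: [+]
  Operand 2 -> output
  See '+' (prec 1); top '+' (prec 1) >= it -> pop '+' to output
  Push '+' onto operator stack -> op-stack: [+]
  Operand 14 -> output
  Push '*' onto operator stack -> op-stack: [+, *]
  Operand 5 -> output
  End of input: pop '*' to output
  End of input: pop '+' to output
Postfix result: 5 2 + 14 5 * +

5 2 + 14 5 * +


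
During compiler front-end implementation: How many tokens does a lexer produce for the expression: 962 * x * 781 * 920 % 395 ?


Scanning '962 * x * 781 * 920 % 395'
Token 1: '962' -> integer_literal
Token 2: '*' -> operator
Token 3: 'x' -> identifier
Token 4: '*' -> operator
Token 5: '781' -> integer_literal
Token 6: '*' -> operator
Token 7: '920' -> integer_literal
Token 8: '%' -> operator
Token 9: '395' -> integer_literal
Total tokens: 9

9


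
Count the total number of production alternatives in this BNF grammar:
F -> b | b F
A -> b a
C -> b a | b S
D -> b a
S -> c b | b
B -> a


Counting alternatives per rule:
  F: 2 alternative(s)
  A: 1 alternative(s)
  C: 2 alternative(s)
  D: 1 alternative(s)
  S: 2 alternative(s)
  B: 1 alternative(s)
Sum: 2 + 1 + 2 + 1 + 2 + 1 = 9

9


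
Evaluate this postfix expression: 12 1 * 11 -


Processing tokens left to right:
Push 12, Push 1
Pop 12 and 1, compute 12 * 1 = 12, push 12
Push 11
Pop 12 and 11, compute 12 - 11 = 1, push 1
Stack result: 1

1


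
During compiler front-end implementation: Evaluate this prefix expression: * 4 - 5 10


Parsing prefix expression: * 4 - 5 10
Step 1: Innermost operation '- 5 10'
  5 - 10 = -5
Step 2: Outer operation '* 4 [-5]'
  4 * -5 = -20

-20


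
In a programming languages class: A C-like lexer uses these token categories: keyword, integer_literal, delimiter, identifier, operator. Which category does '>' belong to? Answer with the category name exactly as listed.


Token: '>'
Checking categories:
  identifier: no
  integer_literal: no
  operator: YES
  keyword: no
  delimiter: no
Category: operator

operator


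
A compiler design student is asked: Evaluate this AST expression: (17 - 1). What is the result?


Expression: (17 - 1)
Evaluating step by step:
  17 - 1 = 16
Result: 16

16


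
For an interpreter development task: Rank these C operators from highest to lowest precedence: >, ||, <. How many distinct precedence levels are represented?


Looking up precedence for each operator:
  > -> precedence 4
  || -> precedence 1
  < -> precedence 4
Sorted highest to lowest: >, <, ||
Distinct precedence values: [4, 1]
Number of distinct levels: 2

2


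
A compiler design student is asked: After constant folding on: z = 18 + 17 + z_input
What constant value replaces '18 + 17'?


Identifying constant sub-expression:
  Original: z = 18 + 17 + z_input
  18 and 17 are both compile-time constants
  Evaluating: 18 + 17 = 35
  After folding: z = 35 + z_input

35


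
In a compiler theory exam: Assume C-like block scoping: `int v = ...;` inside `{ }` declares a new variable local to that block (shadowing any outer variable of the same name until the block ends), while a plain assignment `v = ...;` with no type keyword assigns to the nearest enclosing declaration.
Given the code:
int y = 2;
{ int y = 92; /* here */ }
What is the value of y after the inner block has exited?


Analyzing scoping rules:
Outer scope: declares y = 2
Inner block: 'int y = 92;' declares a NEW y that shadows the outer one
When the block exits the inner y goes out of scope; the outer y was never modified -> 2
Result: 2

2


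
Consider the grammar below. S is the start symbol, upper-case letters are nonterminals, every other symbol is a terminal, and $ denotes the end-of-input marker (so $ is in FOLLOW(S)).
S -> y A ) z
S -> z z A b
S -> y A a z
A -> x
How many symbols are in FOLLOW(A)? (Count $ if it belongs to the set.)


S is the start symbol and does not occur in any rule body, so FOLLOW(S) = {$}.
Examining every occurrence of A in a rule body:
  S -> y A ) z : A is followed by terminal ')' -> add ')'
  S -> z z A b : A is followed by terminal 'b' -> add 'b'
  S -> y A a z : A is followed by terminal 'a' -> add 'a'
  A -> x : A does not occur in the body -> contributes nothing
FOLLOW(A) = {), a, b}
Count: 3

3


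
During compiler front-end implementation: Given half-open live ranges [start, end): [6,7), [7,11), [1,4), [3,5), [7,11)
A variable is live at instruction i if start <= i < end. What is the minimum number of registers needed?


Live ranges:
  Var0: [6, 7)
  Var1: [7, 11)
  Var2: [1, 4)
  Var3: [3, 5)
  Var4: [7, 11)
Sweep-line events (position, delta, active):
  pos=1 start -> active=1
  pos=3 start -> active=2
  pos=4 end -> active=1
  pos=5 end -> active=0
  pos=6 start -> active=1
  pos=7 end -> active=0
  pos=7 start -> active=1
  pos=7 start -> active=2
  pos=11 end -> active=1
  pos=11 end -> active=0
Maximum simultaneous active: 2
Minimum registers needed: 2

2


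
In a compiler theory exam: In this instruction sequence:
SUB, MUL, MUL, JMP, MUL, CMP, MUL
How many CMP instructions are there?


Scanning instruction sequence for CMP:
  Position 1: SUB
  Position 2: MUL
  Position 3: MUL
  Position 4: JMP
  Position 5: MUL
  Position 6: CMP <- MATCH
  Position 7: MUL
Matches at positions: [6]
Total CMP count: 1

1


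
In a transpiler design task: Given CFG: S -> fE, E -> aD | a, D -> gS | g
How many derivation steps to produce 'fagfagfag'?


Grammar: S -> fE, E -> aD | a, D -> gS | g
Deriving 'fagfagfag':
Step 1: S -> fE => fE
Step 2: E -> aD => faD
Step 3: D -> gS => fagS
Step 4: S -> fE => fagfE
Step 5: E -> aD => fagfaD
Step 6: D -> gS => fagfagS
Step 7: S -> fE => fagfagfE
Step 8: E -> aD => fagfagfaD
Step 9: D -> g => fagfagfag
Total derivation steps: 9

9


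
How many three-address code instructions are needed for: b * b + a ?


Expression: b * b + a
Generating three-address code (respecting * over +/- precedence):
  Instruction 1: t1 = b * b
  Instruction 2: t2 = t1 + a
Total instructions: 2

2


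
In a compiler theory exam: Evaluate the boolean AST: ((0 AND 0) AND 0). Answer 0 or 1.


Step 1: Evaluate inner node
  0 AND 0 = 0
Step 2: Evaluate root node
  0 AND 0 = 0

0


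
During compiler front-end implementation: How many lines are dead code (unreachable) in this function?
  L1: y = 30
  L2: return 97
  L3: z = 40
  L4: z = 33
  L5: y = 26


Analyzing control flow:
  L1: reachable (before return)
  L2: reachable (return statement)
  L3: DEAD (after return at L2)
  L4: DEAD (after return at L2)
  L5: DEAD (after return at L2)
Return at L2, total lines = 5
Dead lines: L3 through L5
Count: 3

3


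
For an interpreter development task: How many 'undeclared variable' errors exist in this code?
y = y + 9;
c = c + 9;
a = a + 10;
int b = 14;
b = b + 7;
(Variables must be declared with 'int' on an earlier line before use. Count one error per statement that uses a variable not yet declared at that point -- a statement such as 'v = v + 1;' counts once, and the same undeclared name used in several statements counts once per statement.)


Scanning code line by line:
  Line 1: use 'y' -> ERROR (undeclared)
  Line 2: use 'c' -> ERROR (undeclared)
  Line 3: use 'a' -> ERROR (undeclared)
  Line 4: declare 'b' -> declared = ['b']
  Line 5: use 'b' -> OK (declared)
Total undeclared variable errors: 3

3


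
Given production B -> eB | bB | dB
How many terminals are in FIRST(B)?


Production: B -> eB | bB | dB
Examining each alternative for leading terminals:
  B -> eB : first terminal = 'e'
  B -> bB : first terminal = 'b'
  B -> dB : first terminal = 'd'
FIRST(B) = {b, d, e}
Count: 3

3


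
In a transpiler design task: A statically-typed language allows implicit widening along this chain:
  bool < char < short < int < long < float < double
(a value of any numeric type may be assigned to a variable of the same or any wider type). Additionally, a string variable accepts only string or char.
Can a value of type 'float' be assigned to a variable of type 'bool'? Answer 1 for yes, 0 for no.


Target variable type: bool
Source value type: float
Numeric ranks: float=5, bool=0
Widening allowed iff rank(source) <= rank(target): 5 <= 0? No
Result: 0

0


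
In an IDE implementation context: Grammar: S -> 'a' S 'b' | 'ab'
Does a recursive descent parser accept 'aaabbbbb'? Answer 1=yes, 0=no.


Grammar accepts strings of the form a^n b^n (n >= 1)
Word: 'aaabbbbb'
Counting: 3 a's and 5 b's
Check: 3 == 5? No
Mismatch: a-count != b-count
Rejected

0


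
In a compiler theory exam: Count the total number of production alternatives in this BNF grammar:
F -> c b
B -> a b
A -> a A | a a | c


Counting alternatives per rule:
  F: 1 alternative(s)
  B: 1 alternative(s)
  A: 3 alternative(s)
Sum: 1 + 1 + 3 = 5

5


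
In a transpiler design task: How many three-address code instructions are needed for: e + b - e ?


Expression: e + b - e
Generating three-address code (respecting * over +/- precedence):
  Instruction 1: t1 = e + b
  Instruction 2: t2 = t1 - e
Total instructions: 2

2


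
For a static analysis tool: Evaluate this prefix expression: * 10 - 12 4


Parsing prefix expression: * 10 - 12 4
Step 1: Innermost operation '- 12 4'
  12 - 4 = 8
Step 2: Outer operation '* 10 [8]'
  10 * 8 = 80

80


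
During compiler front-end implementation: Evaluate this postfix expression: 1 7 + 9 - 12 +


Processing tokens left to right:
Push 1, Push 7
Pop 1 and 7, compute 1 + 7 = 8, push 8
Push 9
Pop 8 and 9, compute 8 - 9 = -1, push -1
Push 12
Pop -1 and 12, compute -1 + 12 = 11, push 11
Stack result: 11

11


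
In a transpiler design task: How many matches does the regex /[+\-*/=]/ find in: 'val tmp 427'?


Pattern: /[+\-*/=]/ (operators)
Input: 'val tmp 427'
Scanning for matches:
Total matches: 0

0


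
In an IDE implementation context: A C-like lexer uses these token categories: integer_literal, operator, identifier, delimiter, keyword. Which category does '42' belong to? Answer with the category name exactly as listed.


Token: '42'
Checking categories:
  identifier: no
  integer_literal: YES
  operator: no
  keyword: no
  delimiter: no
Category: integer_literal

integer_literal


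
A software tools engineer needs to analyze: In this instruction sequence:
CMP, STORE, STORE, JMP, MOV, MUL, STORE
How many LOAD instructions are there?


Scanning instruction sequence for LOAD:
  Position 1: CMP
  Position 2: STORE
  Position 3: STORE
  Position 4: JMP
  Position 5: MOV
  Position 6: MUL
  Position 7: STORE
Matches at positions: []
Total LOAD count: 0

0


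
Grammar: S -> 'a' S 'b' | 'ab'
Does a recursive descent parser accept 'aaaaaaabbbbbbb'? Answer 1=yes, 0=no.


Grammar accepts strings of the form a^n b^n (n >= 1)
Word: 'aaaaaaabbbbbbb'
Counting: 7 a's and 7 b's
Check: 7 == 7? Yes
Derivation (S -> aSb applied 6 time(s), then S -> ab): S => aSb => aaSbb => aaaSbbb => aaaaSbbbb => aaaaaSbbbbb => aaaaaaSbbbbbb => aaaaaaabbbbbbb
Accepted

1


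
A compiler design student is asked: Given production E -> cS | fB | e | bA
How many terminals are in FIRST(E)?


Production: E -> cS | fB | e | bA
Examining each alternative for leading terminals:
  E -> cS : first terminal = 'c'
  E -> fB : first terminal = 'f'
  E -> e : first terminal = 'e'
  E -> bA : first terminal = 'b'
FIRST(E) = {b, c, e, f}
Count: 4

4


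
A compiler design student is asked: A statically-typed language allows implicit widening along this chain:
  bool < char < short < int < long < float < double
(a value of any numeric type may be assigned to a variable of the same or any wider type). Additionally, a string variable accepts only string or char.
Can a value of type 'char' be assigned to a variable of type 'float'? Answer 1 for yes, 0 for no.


Target variable type: float
Source value type: char
Numeric ranks: char=1, float=5
Widening allowed iff rank(source) <= rank(target): 1 <= 5? Yes
Result: 1

1


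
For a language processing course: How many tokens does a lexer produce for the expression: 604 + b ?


Scanning '604 + b'
Token 1: '604' -> integer_literal
Token 2: '+' -> operator
Token 3: 'b' -> identifier
Total tokens: 3

3


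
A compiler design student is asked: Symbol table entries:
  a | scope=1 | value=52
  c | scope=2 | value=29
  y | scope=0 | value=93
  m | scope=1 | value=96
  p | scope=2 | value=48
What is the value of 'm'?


Searching symbol table for 'm':
  a | scope=1 | value=52
  c | scope=2 | value=29
  y | scope=0 | value=93
  m | scope=1 | value=96 <- MATCH
  p | scope=2 | value=48
Found 'm' at scope 1 with value 96

96


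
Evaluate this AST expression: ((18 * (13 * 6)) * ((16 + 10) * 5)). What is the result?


Expression: ((18 * (13 * 6)) * ((16 + 10) * 5))
Evaluating step by step:
  13 * 6 = 78
  18 * 78 = 1404
  16 + 10 = 26
  26 * 5 = 130
  1404 * 130 = 182520
Result: 182520

182520


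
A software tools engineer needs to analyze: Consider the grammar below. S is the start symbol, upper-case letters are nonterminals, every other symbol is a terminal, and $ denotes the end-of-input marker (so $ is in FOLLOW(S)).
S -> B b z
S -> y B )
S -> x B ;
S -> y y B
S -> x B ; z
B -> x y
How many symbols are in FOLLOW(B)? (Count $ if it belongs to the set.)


S is the start symbol and does not occur in any rule body, so FOLLOW(S) = {$}.
Examining every occurrence of B in a rule body:
  S -> B b z : B is followed by terminal 'b' -> add 'b'
  S -> y B ) : B is followed by terminal ')' -> add ')'
  S -> x B ; : B is followed by terminal ';' -> add ';'
  S -> y y B : B is at the right end -> add FOLLOW(S) = {$}
  S -> x B ; z : B is followed by terminal ';' -> add ';' (already in the set)
  B -> x y : B does not occur in the body -> contributes nothing
FOLLOW(B) = {), ;, b, $}
Count: 4

4


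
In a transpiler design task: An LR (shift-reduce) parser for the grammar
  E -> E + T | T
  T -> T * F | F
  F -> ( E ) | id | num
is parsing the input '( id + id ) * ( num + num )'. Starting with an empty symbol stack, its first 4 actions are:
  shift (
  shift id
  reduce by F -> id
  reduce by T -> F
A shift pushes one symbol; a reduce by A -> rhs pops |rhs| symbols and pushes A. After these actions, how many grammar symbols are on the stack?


Tracking the symbol stack through each action:
  Action 1: shift '(' : push -> stack = [(] (size 1)
  Action 2: shift 'id' : push -> stack = [(, id] (size 2)
  Action 3: reduce by F -> id : pop 1, push F -> stack = [(, F] (size 2)
  Action 4: reduce by T -> F : pop 1, push T -> stack = [(, T] (size 2)
Final stack size: 2

2


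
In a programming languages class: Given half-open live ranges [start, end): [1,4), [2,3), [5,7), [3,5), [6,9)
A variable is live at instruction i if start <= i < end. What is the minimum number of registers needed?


Live ranges:
  Var0: [1, 4)
  Var1: [2, 3)
  Var2: [5, 7)
  Var3: [3, 5)
  Var4: [6, 9)
Sweep-line events (position, delta, active):
  pos=1 start -> active=1
  pos=2 start -> active=2
  pos=3 end -> active=1
  pos=3 start -> active=2
  pos=4 end -> active=1
  pos=5 end -> active=0
  pos=5 start -> active=1
  pos=6 start -> active=2
  pos=7 end -> active=1
  pos=9 end -> active=0
Maximum simultaneous active: 2
Minimum registers needed: 2

2


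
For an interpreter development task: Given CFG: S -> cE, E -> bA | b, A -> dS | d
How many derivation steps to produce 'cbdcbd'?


Grammar: S -> cE, E -> bA | b, A -> dS | d
Deriving 'cbdcbd':
Step 1: S -> cE => cE
Step 2: E -> bA => cbA
Step 3: A -> dS => cbdS
Step 4: S -> cE => cbdcE
Step 5: E -> bA => cbdcbA
Step 6: A -> d => cbdcbd
Total derivation steps: 6

6


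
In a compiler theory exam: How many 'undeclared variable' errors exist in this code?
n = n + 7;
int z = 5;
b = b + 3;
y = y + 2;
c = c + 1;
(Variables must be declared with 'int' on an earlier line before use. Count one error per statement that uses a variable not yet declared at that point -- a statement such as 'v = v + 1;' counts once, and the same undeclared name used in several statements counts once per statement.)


Scanning code line by line:
  Line 1: use 'n' -> ERROR (undeclared)
  Line 2: declare 'z' -> declared = ['z']
  Line 3: use 'b' -> ERROR (undeclared)
  Line 4: use 'y' -> ERROR (undeclared)
  Line 5: use 'c' -> ERROR (undeclared)
Total undeclared variable errors: 4

4


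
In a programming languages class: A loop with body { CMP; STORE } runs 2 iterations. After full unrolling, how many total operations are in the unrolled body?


Loop body operations: CMP, STORE (2 ops per iteration)
Unrolling 2 iterations:
  Iteration 1: CMP, STORE (2 ops)
  Iteration 2: CMP, STORE (2 ops)
Total: 2 iterations * 2 ops/iter = 4 operations

4


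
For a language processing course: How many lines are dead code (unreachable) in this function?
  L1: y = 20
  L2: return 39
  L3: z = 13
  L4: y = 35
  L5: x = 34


Analyzing control flow:
  L1: reachable (before return)
  L2: reachable (return statement)
  L3: DEAD (after return at L2)
  L4: DEAD (after return at L2)
  L5: DEAD (after return at L2)
Return at L2, total lines = 5
Dead lines: L3 through L5
Count: 3

3


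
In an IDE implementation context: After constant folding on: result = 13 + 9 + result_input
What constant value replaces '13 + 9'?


Identifying constant sub-expression:
  Original: result = 13 + 9 + result_input
  13 and 9 are both compile-time constants
  Evaluating: 13 + 9 = 22
  After folding: result = 22 + result_input

22


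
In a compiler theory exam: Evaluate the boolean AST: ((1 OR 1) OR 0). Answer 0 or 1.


Step 1: Evaluate inner node
  1 OR 1 = 1
Step 2: Evaluate root node
  1 OR 0 = 1

1


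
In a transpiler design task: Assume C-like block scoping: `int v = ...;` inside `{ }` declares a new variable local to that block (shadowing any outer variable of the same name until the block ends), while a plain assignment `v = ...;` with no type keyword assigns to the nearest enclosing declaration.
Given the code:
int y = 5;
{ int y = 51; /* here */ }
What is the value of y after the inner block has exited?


Analyzing scoping rules:
Outer scope: declares y = 5
Inner block: 'int y = 51;' declares a NEW y that shadows the outer one
When the block exits the inner y goes out of scope; the outer y was never modified -> 5
Result: 5

5


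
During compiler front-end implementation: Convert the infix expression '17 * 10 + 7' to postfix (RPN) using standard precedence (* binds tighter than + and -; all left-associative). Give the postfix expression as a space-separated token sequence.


Applying the shunting-yard algorithm:
  Operand 17 -> output
  Push '*' onto operator stack -> op-stack: [*]
  Operand 10 -> output
  See '+' (prec 1); top '*' (prec 2) >= it -> pop '*' to output
  Push '+' onto operator stack -> op-stack: [+]
  Operand 7 -> output
  End of input: pop '+' to output
Postfix result: 17 10 * 7 +

17 10 * 7 +


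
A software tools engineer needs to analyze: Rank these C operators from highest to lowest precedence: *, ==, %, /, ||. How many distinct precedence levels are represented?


Looking up precedence for each operator:
  * -> precedence 6
  == -> precedence 3
  % -> precedence 6
  / -> precedence 6
  || -> precedence 1
Sorted highest to lowest: *, %, /, ==, ||
Distinct precedence values: [6, 3, 1]
Number of distinct levels: 3

3


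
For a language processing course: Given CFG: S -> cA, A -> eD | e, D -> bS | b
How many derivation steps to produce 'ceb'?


Grammar: S -> cA, A -> eD | e, D -> bS | b
Deriving 'ceb':
Step 1: S -> cA => cA
Step 2: A -> eD => ceD
Step 3: D -> b => ceb
Total derivation steps: 3

3


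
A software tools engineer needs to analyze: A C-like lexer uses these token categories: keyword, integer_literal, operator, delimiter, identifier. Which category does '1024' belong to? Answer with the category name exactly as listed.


Token: '1024'
Checking categories:
  identifier: no
  integer_literal: YES
  operator: no
  keyword: no
  delimiter: no
Category: integer_literal

integer_literal


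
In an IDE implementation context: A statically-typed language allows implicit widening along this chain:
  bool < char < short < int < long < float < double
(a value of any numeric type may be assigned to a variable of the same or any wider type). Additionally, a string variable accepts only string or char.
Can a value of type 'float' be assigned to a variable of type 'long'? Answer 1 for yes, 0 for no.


Target variable type: long
Source value type: float
Numeric ranks: float=5, long=4
Widening allowed iff rank(source) <= rank(target): 5 <= 4? No
Result: 0

0


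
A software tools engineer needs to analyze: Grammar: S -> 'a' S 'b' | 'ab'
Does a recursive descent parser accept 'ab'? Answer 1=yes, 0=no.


Grammar accepts strings of the form a^n b^n (n >= 1)
Word: 'ab'
Counting: 1 a's and 1 b's
Check: 1 == 1? Yes
Derivation (S -> aSb applied 0 time(s), then S -> ab): S => ab
Accepted

1


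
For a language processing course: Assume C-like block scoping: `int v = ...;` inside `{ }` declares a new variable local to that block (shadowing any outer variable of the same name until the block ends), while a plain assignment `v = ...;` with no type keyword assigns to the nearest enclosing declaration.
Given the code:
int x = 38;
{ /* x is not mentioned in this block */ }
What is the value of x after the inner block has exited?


Analyzing scoping rules:
Outer scope: declares x = 38
Inner block: x is neither redeclared nor assigned -> unchanged
After the block -> 38
Result: 38

38


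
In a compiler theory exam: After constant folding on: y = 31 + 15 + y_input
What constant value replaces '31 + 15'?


Identifying constant sub-expression:
  Original: y = 31 + 15 + y_input
  31 and 15 are both compile-time constants
  Evaluating: 31 + 15 = 46
  After folding: y = 46 + y_input

46


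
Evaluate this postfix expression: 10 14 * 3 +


Processing tokens left to right:
Push 10, Push 14
Pop 10 and 14, compute 10 * 14 = 140, push 140
Push 3
Pop 140 and 3, compute 140 + 3 = 143, push 143
Stack result: 143

143


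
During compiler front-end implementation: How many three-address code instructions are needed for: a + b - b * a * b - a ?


Expression: a + b - b * a * b - a
Generating three-address code (respecting * over +/- precedence):
  Instruction 1: t1 = b * a
  Instruction 2: t2 = t1 * b
  Instruction 3: t3 = a + b
  Instruction 4: t4 = t3 - t2
  Instruction 5: t5 = t4 - a
Total instructions: 5

5


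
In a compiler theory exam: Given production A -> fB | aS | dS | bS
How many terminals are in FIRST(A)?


Production: A -> fB | aS | dS | bS
Examining each alternative for leading terminals:
  A -> fB : first terminal = 'f'
  A -> aS : first terminal = 'a'
  A -> dS : first terminal = 'd'
  A -> bS : first terminal = 'b'
FIRST(A) = {a, b, d, f}
Count: 4

4


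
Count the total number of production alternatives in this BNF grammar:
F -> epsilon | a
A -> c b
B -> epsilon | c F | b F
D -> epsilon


Counting alternatives per rule:
  F: 2 alternative(s)
  A: 1 alternative(s)
  B: 3 alternative(s)
  D: 1 alternative(s)
Sum: 2 + 1 + 3 + 1 = 7

7


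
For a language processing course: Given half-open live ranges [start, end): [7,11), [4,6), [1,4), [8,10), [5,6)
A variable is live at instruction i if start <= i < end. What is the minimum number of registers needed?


Live ranges:
  Var0: [7, 11)
  Var1: [4, 6)
  Var2: [1, 4)
  Var3: [8, 10)
  Var4: [5, 6)
Sweep-line events (position, delta, active):
  pos=1 start -> active=1
  pos=4 end -> active=0
  pos=4 start -> active=1
  pos=5 start -> active=2
  pos=6 end -> active=1
  pos=6 end -> active=0
  pos=7 start -> active=1
  pos=8 start -> active=2
  pos=10 end -> active=1
  pos=11 end -> active=0
Maximum simultaneous active: 2
Minimum registers needed: 2

2


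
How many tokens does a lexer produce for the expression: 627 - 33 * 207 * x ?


Scanning '627 - 33 * 207 * x'
Token 1: '627' -> integer_literal
Token 2: '-' -> operator
Token 3: '33' -> integer_literal
Token 4: '*' -> operator
Token 5: '207' -> integer_literal
Token 6: '*' -> operator
Token 7: 'x' -> identifier
Total tokens: 7

7


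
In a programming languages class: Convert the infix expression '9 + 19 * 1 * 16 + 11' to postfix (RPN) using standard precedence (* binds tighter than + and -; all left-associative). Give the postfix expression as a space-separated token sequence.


Applying the shunting-yard algorithm:
  Operand 9 -> output
  Push '+' onto operator stack -> op-stack: [+]
  Operand 19 -> output
  Push '*' onto operator stack -> op-stack: [+, *]
  Operand 1 -> output
  See '*' (prec 2); top '*' (prec 2) >= it -> pop '*' to output
  Push '*' onto operator stack -> op-stack: [+, *]
  Operand 16 -> output
  See '+' (prec 1); top '*' (prec 2) >= it -> pop '*' to output
  See '+' (prec 1); top '+' (prec 1) >= it -> pop '+' to output
  Push '+' onto operator stack -> op-stack: [+]
  Operand 11 -> output
  End of input: pop '+' to output
Postfix result: 9 19 1 * 16 * + 11 +

9 19 1 * 16 * + 11 +


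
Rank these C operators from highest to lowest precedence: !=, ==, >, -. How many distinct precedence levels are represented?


Looking up precedence for each operator:
  != -> precedence 3
  == -> precedence 3
  > -> precedence 4
  - -> precedence 5
Sorted highest to lowest: -, >, !=, ==
Distinct precedence values: [5, 4, 3]
Number of distinct levels: 3

3


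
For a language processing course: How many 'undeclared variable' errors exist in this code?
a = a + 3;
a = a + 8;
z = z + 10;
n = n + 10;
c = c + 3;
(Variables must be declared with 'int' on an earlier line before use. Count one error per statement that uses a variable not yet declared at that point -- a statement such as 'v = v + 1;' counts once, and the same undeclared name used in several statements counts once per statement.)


Scanning code line by line:
  Line 1: use 'a' -> ERROR (undeclared)
  Line 2: use 'a' -> ERROR (undeclared)
  Line 3: use 'z' -> ERROR (undeclared)
  Line 4: use 'n' -> ERROR (undeclared)
  Line 5: use 'c' -> ERROR (undeclared)
Total undeclared variable errors: 5

5


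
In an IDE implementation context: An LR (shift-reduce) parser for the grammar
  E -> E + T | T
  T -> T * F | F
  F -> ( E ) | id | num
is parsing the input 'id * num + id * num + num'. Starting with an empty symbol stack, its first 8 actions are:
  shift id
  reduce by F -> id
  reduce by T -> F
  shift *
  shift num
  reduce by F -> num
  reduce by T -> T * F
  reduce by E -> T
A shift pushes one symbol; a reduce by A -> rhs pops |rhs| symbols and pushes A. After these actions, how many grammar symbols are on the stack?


Tracking the symbol stack through each action:
  Action 1: shift 'id' : push -> stack = [id] (size 1)
  Action 2: reduce by F -> id : pop 1, push F -> stack = [F] (size 1)
  Action 3: reduce by T -> F : pop 1, push T -> stack = [T] (size 1)
  Action 4: shift '*' : push -> stack = [T, *] (size 2)
  Action 5: shift 'num' : push -> stack = [T, *, num] (size 3)
  Action 6: reduce by F -> num : pop 1, push F -> stack = [T, *, F] (size 3)
  Action 7: reduce by T -> T * F : pop 3, push T -> stack = [T] (size 1)
  Action 8: reduce by E -> T : pop 1, push E -> stack = [E] (size 1)
Final stack size: 1

1


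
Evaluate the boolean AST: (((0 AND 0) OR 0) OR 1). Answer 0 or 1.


Step 1: Evaluate inner node
  0 AND 0 = 0
Step 2: Evaluate next node
  0 OR 0 = 0
Step 3: Evaluate root node
  0 OR 1 = 1

1


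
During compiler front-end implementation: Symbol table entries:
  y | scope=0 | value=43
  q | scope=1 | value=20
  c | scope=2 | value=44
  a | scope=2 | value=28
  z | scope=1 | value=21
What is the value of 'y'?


Searching symbol table for 'y':
  y | scope=0 | value=43 <- MATCH
  q | scope=1 | value=20
  c | scope=2 | value=44
  a | scope=2 | value=28
  z | scope=1 | value=21
Found 'y' at scope 0 with value 43

43


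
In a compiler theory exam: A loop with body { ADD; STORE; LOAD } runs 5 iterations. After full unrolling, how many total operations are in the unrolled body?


Loop body operations: ADD, STORE, LOAD (3 ops per iteration)
Unrolling 5 iterations:
  Iteration 1: ADD, STORE, LOAD (3 ops)
  Iteration 2: ADD, STORE, LOAD (3 ops)
  Iteration 3: ADD, STORE, LOAD (3 ops)
  Iteration 4: ADD, STORE, LOAD (3 ops)
  Iteration 5: ADD, STORE, LOAD (3 ops)
Total: 5 iterations * 3 ops/iter = 15 operations

15


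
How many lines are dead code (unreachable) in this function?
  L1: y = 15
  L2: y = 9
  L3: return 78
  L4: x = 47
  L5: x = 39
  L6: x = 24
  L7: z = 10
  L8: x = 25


Analyzing control flow:
  L1: reachable (before return)
  L2: reachable (before return)
  L3: reachable (return statement)
  L4: DEAD (after return at L3)
  L5: DEAD (after return at L3)
  L6: DEAD (after return at L3)
  L7: DEAD (after return at L3)
  L8: DEAD (after return at L3)
Return at L3, total lines = 8
Dead lines: L4 through L8
Count: 5

5


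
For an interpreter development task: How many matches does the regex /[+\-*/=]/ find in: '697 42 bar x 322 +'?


Pattern: /[+\-*/=]/ (operators)
Input: '697 42 bar x 322 +'
Scanning for matches:
  Match 1: '+'
Total matches: 1

1


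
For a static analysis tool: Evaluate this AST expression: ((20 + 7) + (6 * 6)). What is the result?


Expression: ((20 + 7) + (6 * 6))
Evaluating step by step:
  20 + 7 = 27
  6 * 6 = 36
  27 + 36 = 63
Result: 63

63


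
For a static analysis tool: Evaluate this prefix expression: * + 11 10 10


Parsing prefix expression: * + 11 10 10
Step 1: Innermost operation '+ 11 10'
  11 + 10 = 21
Step 2: Outer operation '* [21] 10'
  21 * 10 = 210

210


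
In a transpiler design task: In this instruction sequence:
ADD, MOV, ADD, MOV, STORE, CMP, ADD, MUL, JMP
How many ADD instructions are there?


Scanning instruction sequence for ADD:
  Position 1: ADD <- MATCH
  Position 2: MOV
  Position 3: ADD <- MATCH
  Position 4: MOV
  Position 5: STORE
  Position 6: CMP
  Position 7: ADD <- MATCH
  Position 8: MUL
  Position 9: JMP
Matches at positions: [1, 3, 7]
Total ADD count: 3

3


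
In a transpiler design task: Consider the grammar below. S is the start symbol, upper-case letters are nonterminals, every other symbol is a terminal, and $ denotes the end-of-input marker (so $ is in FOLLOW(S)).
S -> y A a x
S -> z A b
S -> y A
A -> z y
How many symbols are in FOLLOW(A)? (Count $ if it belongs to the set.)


S is the start symbol and does not occur in any rule body, so FOLLOW(S) = {$}.
Examining every occurrence of A in a rule body:
  S -> y A a x : A is followed by terminal 'a' -> add 'a'
  S -> z A b : A is followed by terminal 'b' -> add 'b'
  S -> y A : A is at the right end -> add FOLLOW(S) = {$}
  A -> z y : A does not occur in the body -> contributes nothing
FOLLOW(A) = {a, b, $}
Count: 3

3


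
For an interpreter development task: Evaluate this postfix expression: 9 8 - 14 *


Processing tokens left to right:
Push 9, Push 8
Pop 9 and 8, compute 9 - 8 = 1, push 1
Push 14
Pop 1 and 14, compute 1 * 14 = 14, push 14
Stack result: 14

14


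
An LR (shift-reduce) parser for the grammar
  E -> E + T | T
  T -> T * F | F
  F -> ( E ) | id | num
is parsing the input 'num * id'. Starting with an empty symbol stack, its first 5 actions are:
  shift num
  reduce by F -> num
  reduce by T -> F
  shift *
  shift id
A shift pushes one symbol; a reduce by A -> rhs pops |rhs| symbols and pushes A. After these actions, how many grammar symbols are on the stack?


Tracking the symbol stack through each action:
  Action 1: shift 'num' : push -> stack = [num] (size 1)
  Action 2: reduce by F -> num : pop 1, push F -> stack = [F] (size 1)
  Action 3: reduce by T -> F : pop 1, push T -> stack = [T] (size 1)
  Action 4: shift '*' : push -> stack = [T, *] (size 2)
  Action 5: shift 'id' : push -> stack = [T, *, id] (size 3)
Final stack size: 3

3


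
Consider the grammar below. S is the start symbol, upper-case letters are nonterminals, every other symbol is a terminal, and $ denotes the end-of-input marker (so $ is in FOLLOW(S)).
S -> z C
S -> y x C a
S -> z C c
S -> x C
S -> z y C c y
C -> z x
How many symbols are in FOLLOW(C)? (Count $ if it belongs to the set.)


S is the start symbol and does not occur in any rule body, so FOLLOW(S) = {$}.
Examining every occurrence of C in a rule body:
  S -> z C : C is at the right end -> add FOLLOW(S) = {$}
  S -> y x C a : C is followed by terminal 'a' -> add 'a'
  S -> z C c : C is followed by terminal 'c' -> add 'c'
  S -> x C : C is at the right end -> add FOLLOW(S) = {$} (already in the set)
  S -> z y C c y : C is followed by terminal 'c' -> add 'c' (already in the set)
  C -> z x : C does not occur in the body -> contributes nothing
FOLLOW(C) = {a, c, $}
Count: 3

3
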